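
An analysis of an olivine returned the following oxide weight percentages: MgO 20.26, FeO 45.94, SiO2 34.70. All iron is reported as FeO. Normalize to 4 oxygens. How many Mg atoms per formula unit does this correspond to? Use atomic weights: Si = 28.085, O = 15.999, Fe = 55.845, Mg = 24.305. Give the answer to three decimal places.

0.875 Mg apfu

MgO (M=40.304): mol = 0.50268; Mg = 0.50268, O = 0.50268.
FeO (M=71.844): mol = 0.63944; Fe = 0.63944, O = 0.63944.
SiO2 (M=60.083): mol = 0.57753; Si = 0.57753, O = 1.15506.
ΣO = 2.29718; factor = 4/ΣO = 1.74127.
Mg apfu = 0.50268 × 1.74127 = 0.875.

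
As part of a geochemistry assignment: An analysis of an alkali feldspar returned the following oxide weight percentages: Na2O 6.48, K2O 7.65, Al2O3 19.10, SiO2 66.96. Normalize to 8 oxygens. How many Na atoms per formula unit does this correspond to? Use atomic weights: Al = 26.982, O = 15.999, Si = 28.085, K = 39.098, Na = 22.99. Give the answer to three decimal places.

6.48 wt% Na2O ÷ 61.979 g/mol = 0.10455 mol, giving 0.20910 Na and 0.10455 O.
7.65 wt% K2O ÷ 94.195 g/mol = 0.08121 mol, giving 0.16242 K and 0.08121 O.
19.10 wt% Al2O3 ÷ 101.961 g/mol = 0.18733 mol, giving 0.37466 Al and 0.56199 O.
66.96 wt% SiO2 ÷ 60.083 g/mol = 1.11446 mol, giving 1.11446 Si and 2.22892 O.
Oxygen sums to 2.97667; scaling by 8/2.97667 = 2.68757 puts the formula on 8 O.
Na: 0.20910 × 2.68757 = 0.562 atoms per formula unit.

0.562 Na apfu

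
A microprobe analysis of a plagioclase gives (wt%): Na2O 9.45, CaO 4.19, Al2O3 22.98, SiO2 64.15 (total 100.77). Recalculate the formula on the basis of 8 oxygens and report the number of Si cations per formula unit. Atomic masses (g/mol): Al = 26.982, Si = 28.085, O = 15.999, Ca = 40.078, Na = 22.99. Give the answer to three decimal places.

9.45 wt% Na2O ÷ 61.979 g/mol = 0.15247 mol, giving 0.30494 Na and 0.15247 O.
4.19 wt% CaO ÷ 56.077 g/mol = 0.07472 mol, giving 0.07472 Ca and 0.07472 O.
22.98 wt% Al2O3 ÷ 101.961 g/mol = 0.22538 mol, giving 0.45076 Al and 0.67614 O.
64.15 wt% SiO2 ÷ 60.083 g/mol = 1.06769 mol, giving 1.06769 Si and 2.13538 O.
Oxygen sums to 3.03871; scaling by 8/3.03871 = 2.63270 puts the formula on 8 O.
Si: 1.06769 × 2.63270 = 2.811 atoms per formula unit.

2.811 Si apfu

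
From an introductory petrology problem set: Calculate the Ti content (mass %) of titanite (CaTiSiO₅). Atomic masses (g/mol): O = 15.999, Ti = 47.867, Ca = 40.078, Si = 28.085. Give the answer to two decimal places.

Molar mass of CaTiSiO₅: 1×40.078 + 1×47.867 + 1×28.085 + 5×15.999 = 196.025 g/mol.
Mass of Ti per formula unit: 1 × 47.867 = 47.867 g.
Weight fraction Ti = 47.867 / 196.025 = 0.2442.

24.42 mass %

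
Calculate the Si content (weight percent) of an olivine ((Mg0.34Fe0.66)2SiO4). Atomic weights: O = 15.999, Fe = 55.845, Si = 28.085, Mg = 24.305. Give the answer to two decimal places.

15.40 weight percent

Molar mass of (Mg0.34Fe0.66)2SiO4: 0.68*24.305 + 1.32*55.845 + 1*28.085 + 4*15.999 = 182.324 g/mol.
Mass of Si per formula unit: 1 × 28.085 = 28.085 g.
Weight fraction Si = 28.085 / 182.324 = 0.1540.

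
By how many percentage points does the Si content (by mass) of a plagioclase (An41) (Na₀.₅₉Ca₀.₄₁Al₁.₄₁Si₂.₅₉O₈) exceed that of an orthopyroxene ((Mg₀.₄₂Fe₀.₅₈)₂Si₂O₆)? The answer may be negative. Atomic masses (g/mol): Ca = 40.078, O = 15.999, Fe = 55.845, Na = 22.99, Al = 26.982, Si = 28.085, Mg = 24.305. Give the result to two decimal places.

3.40 percentage points

M(Na₀.₅₉Ca₀.₄₁Al₁.₄₁Si₂.₅₉O₈) = 268.773 g/mol, so wt% Si = 72.740/268.773 × 100 = 27.06%.
M((Mg₀.₄₂Fe₀.₅₈)₂Si₂O₆) = 237.360 g/mol, so wt% Si = 56.170/237.360 × 100 = 23.66%.
27.06 − 23.66 = 3.40 pp.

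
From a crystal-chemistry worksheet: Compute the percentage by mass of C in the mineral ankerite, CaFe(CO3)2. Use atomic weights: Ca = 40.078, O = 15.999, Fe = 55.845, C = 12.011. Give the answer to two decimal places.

Formula mass = 1*40.078 + 1*55.845 + 2*12.011 + 6*15.999 = 215.939 g/mol, of which 24.022 g is C.
So C makes up 24.022/215.939 = 0.1112 of the mass, i.e. 11.12%.

11.12 wt%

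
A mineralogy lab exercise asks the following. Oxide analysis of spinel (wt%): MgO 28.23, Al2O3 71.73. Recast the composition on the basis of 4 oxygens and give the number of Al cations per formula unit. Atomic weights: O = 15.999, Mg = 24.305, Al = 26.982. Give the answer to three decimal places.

MgO (M=40.304): mol = 0.70043; Mg = 0.70043, O = 0.70043.
Al2O3 (M=101.961): mol = 0.70350; Al = 1.40700, O = 2.11050.
ΣO = 2.81093; factor = 4/ΣO = 1.42302.
Al apfu = 1.40700 × 1.42302 = 2.002.

2.002 Al apfu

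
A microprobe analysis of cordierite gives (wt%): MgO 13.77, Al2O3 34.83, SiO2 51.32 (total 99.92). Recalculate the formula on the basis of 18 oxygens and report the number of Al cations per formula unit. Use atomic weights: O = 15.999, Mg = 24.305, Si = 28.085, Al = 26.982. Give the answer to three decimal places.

MgO: 13.77/40.304 = 0.34165 mol → 0.34165 mol Mg, 0.34165 mol O.
Al2O3: 34.83/101.961 = 0.34160 mol → 0.68320 mol Al, 1.02480 mol O.
SiO2: 51.32/60.083 = 0.85415 mol → 0.85415 mol Si, 1.70830 mol O.
Total oxygen = 3.07475 mol. Normalization factor = 18/3.07475 = 5.85413.
Al per 18 O = 0.68320 × 5.85413 = 4.000.

4.000 Al apfu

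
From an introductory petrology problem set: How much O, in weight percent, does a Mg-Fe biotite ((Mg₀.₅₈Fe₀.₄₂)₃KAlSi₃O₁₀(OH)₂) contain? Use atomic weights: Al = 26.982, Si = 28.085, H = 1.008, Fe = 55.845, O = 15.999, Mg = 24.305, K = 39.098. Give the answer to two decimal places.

42.01 weight percent

Molar mass of (Mg₀.₅₈Fe₀.₄₂)₃KAlSi₃O₁₀(OH)₂: 1.74×24.305 + 1.26×55.845 + 1×39.098 + 1×26.982 + 3×28.085 + 12×15.999 + 2×1.008 = 456.994 g/mol.
Mass of O per formula unit: 12 × 15.999 = 191.988 g.
Weight fraction O = 191.988 / 456.994 = 0.4201.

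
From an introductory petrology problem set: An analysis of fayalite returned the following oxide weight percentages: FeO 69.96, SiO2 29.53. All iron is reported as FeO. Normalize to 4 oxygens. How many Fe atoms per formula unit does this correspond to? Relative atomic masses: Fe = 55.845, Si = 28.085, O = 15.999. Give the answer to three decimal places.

1.991 Fe apfu

FeO: 69.96/71.844 = 0.97378 mol → 0.97378 mol Fe, 0.97378 mol O.
SiO2: 29.53/60.083 = 0.49149 mol → 0.49149 mol Si, 0.98298 mol O.
Total oxygen = 1.95676 mol. Normalization factor = 4/1.95676 = 2.04420.
Fe per 4 O = 0.97378 × 2.04420 = 1.991.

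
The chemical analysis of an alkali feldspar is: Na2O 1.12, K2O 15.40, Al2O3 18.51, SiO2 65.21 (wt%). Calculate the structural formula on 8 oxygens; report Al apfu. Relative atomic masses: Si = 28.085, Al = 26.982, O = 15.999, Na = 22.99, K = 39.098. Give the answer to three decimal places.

1.003 Al apfu

1.12 wt% Na2O ÷ 61.979 g/mol = 0.01807 mol, giving 0.03614 Na and 0.01807 O.
15.40 wt% K2O ÷ 94.195 g/mol = 0.16349 mol, giving 0.32698 K and 0.16349 O.
18.51 wt% Al2O3 ÷ 101.961 g/mol = 0.18154 mol, giving 0.36308 Al and 0.54462 O.
65.21 wt% SiO2 ÷ 60.083 g/mol = 1.08533 mol, giving 1.08533 Si and 2.17066 O.
Oxygen sums to 2.89684; scaling by 8/2.89684 = 2.76163 puts the formula on 8 O.
Al: 0.36308 × 2.76163 = 1.003 atoms per formula unit.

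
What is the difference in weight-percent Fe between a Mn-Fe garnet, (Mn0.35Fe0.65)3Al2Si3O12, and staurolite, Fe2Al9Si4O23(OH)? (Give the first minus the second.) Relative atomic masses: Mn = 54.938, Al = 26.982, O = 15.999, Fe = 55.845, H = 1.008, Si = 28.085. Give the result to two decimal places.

8.81 percentage points

M((Mn0.35Fe0.65)3Al2Si3O12) = 496.790 g/mol, so wt% Fe = 108.898/496.790 × 100 = 21.92%.
M(Fe2Al9Si4O23(OH)) = 851.852 g/mol, so wt% Fe = 111.690/851.852 × 100 = 13.11%.
21.92 − 13.11 = 8.81 pp.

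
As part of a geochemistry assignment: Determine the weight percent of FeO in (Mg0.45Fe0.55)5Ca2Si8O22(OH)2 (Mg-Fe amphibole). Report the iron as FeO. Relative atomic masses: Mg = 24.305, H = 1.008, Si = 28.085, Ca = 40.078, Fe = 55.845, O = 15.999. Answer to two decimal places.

Molar mass of (Mg0.45Fe0.55)5Ca2Si8O22(OH)2 = 2.25·24.305 + 2.75·55.845 + 2·40.078 + 8·28.085 + 24·15.999 + 2·1.008 = 899.088 g/mol.
Each formula unit contains 2.75 Fe, equivalent to 2.75/1 = 2.7500 mol FeO.
M(FeO) = 1×55.845 + 1×15.999 = 71.844 g/mol.
Mass of FeO per formula unit = 2.7500 × 71.844 = 197.571 g.
FeO wt% = 197.571 / 899.088 × 100 = 21.97%.

21.97 wt%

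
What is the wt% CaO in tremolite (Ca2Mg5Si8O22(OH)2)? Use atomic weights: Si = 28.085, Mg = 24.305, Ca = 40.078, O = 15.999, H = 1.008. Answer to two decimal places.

13.81 wt%

Molar mass of Ca2Mg5Si8O22(OH)2 = 2*40.078 + 5*24.305 + 8*28.085 + 24*15.999 + 2*1.008 = 812.353 g/mol.
Each formula unit contains 2 Ca, equivalent to 2/1 = 2.0000 mol CaO.
M(CaO) = 1×40.078 + 1×15.999 = 56.077 g/mol.
Mass of CaO per formula unit = 2.0000 × 56.077 = 112.154 g.
CaO wt% = 112.154 / 812.353 × 100 = 13.81%.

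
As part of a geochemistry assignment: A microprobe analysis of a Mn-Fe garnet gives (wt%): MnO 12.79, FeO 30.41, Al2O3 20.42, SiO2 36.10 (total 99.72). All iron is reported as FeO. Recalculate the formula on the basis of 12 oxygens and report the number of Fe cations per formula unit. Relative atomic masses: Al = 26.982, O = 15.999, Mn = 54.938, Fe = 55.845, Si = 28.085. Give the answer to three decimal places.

2.111 Fe apfu

MnO: 12.79/70.937 = 0.18030 mol → 0.18030 mol Mn, 0.18030 mol O.
FeO: 30.41/71.844 = 0.42328 mol → 0.42328 mol Fe, 0.42328 mol O.
Al2O3: 20.42/101.961 = 0.20027 mol → 0.40054 mol Al, 0.60081 mol O.
SiO2: 36.10/60.083 = 0.60084 mol → 0.60084 mol Si, 1.20168 mol O.
Total oxygen = 2.40607 mol. Normalization factor = 12/2.40607 = 4.98739.
Fe per 12 O = 0.42328 × 4.98739 = 2.111.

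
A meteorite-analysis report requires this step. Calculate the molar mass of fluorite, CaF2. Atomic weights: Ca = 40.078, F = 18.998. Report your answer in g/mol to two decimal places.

78.07 g/mol

The formula mass is the sum 1*40.078 + 2*18.998.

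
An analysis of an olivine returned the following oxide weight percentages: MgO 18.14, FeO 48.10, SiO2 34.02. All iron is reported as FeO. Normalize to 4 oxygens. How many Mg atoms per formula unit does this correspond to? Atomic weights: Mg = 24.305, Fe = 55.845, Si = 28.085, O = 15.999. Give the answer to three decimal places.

MgO: 18.14/40.304 = 0.45008 mol → 0.45008 mol Mg, 0.45008 mol O.
FeO: 48.10/71.844 = 0.66951 mol → 0.66951 mol Fe, 0.66951 mol O.
SiO2: 34.02/60.083 = 0.56622 mol → 0.56622 mol Si, 1.13244 mol O.
Total oxygen = 2.25203 mol. Normalization factor = 4/2.25203 = 1.77618.
Mg per 4 O = 0.45008 × 1.77618 = 0.799.

0.799 Mg apfu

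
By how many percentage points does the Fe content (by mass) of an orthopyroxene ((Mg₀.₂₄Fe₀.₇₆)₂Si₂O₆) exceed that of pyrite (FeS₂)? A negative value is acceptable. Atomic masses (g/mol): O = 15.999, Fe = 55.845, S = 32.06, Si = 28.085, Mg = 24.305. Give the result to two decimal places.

-12.42 percentage points

Fe in (Mg₀.₂₄Fe₀.₇₆)₂Si₂O₆: molar mass 248.715 g/mol; 1.52×55.845 = 84.884 g → 34.13 wt%.
Fe in FeS₂: molar mass 119.965 g/mol; 1×55.845 = 55.845 g → 46.55 wt%.
Difference = 34.13 − 46.55 = -12.42 percentage points.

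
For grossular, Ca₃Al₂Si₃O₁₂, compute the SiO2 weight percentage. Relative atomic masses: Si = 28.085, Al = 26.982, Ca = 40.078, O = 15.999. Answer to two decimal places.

Formula mass = 450.441 g/mol.
3 Si → 3.0000 mol SiO2 per formula unit; M(SiO2) = 60.083, so SiO2 mass = 180.249 g.
180.249/450.441 × 100 = 40.02 wt%.

40.02 wt%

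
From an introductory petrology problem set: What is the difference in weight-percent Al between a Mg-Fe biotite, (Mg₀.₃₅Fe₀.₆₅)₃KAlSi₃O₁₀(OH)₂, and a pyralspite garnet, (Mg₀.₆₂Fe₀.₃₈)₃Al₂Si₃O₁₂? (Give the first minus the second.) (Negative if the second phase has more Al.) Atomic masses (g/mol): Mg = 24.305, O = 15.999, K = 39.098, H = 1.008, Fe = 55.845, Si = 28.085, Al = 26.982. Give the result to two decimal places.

Al in (Mg₀.₃₅Fe₀.₆₅)₃KAlSi₃O₁₀(OH)₂: molar mass 478.757 g/mol; 1×26.982 = 26.982 g → 5.64 wt%.
Al in (Mg₀.₆₂Fe₀.₃₈)₃Al₂Si₃O₁₂: molar mass 439.078 g/mol; 2×26.982 = 53.964 g → 12.29 wt%.
Difference = 5.64 − 12.29 = -6.65 percentage points.

-6.65 percentage points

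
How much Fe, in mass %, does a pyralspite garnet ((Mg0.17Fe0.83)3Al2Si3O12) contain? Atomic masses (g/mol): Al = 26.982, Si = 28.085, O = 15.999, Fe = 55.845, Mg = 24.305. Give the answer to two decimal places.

Formula mass = 0.51*24.305 + 2.49*55.845 + 2*26.982 + 3*28.085 + 12*15.999 = 481.657 g/mol, of which 139.054 g is Fe.
So Fe makes up 139.054/481.657 = 0.2887 of the mass, i.e. 28.87%.

28.87 mass %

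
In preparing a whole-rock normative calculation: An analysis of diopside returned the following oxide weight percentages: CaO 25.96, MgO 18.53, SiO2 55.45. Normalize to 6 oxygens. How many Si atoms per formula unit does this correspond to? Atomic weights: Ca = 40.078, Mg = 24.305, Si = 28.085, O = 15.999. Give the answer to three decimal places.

2.000 Si apfu

CaO: 25.96/56.077 = 0.46293 mol → 0.46293 mol Ca, 0.46293 mol O.
MgO: 18.53/40.304 = 0.45976 mol → 0.45976 mol Mg, 0.45976 mol O.
SiO2: 55.45/60.083 = 0.92289 mol → 0.92289 mol Si, 1.84578 mol O.
Total oxygen = 2.76847 mol. Normalization factor = 6/2.76847 = 2.16726.
Si per 6 O = 0.92289 × 2.16726 = 2.000.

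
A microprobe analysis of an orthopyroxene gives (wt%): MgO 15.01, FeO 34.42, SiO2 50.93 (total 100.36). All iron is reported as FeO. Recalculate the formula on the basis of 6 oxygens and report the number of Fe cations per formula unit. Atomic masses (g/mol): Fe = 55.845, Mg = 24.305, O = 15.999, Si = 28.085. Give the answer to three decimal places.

MgO (M=40.304): mol = 0.37242; Mg = 0.37242, O = 0.37242.
FeO (M=71.844): mol = 0.47909; Fe = 0.47909, O = 0.47909.
SiO2 (M=60.083): mol = 0.84766; Si = 0.84766, O = 1.69532.
ΣO = 2.54683; factor = 6/ΣO = 2.35587.
Fe apfu = 0.47909 × 2.35587 = 1.129.

1.129 Fe apfu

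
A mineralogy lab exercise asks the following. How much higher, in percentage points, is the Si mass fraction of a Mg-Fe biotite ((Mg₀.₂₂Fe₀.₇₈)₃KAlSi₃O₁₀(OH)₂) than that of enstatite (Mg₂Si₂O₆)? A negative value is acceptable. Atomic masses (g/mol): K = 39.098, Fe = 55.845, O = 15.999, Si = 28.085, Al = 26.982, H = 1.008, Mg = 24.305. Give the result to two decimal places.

Si in (Mg₀.₂₂Fe₀.₇₈)₃KAlSi₃O₁₀(OH)₂: molar mass 491.058 g/mol; 3×28.085 = 84.255 g → 17.16 wt%.
Si in Mg₂Si₂O₆: molar mass 200.774 g/mol; 2×28.085 = 56.170 g → 27.98 wt%.
Difference = 17.16 − 27.98 = -10.82 percentage points.

-10.82 percentage points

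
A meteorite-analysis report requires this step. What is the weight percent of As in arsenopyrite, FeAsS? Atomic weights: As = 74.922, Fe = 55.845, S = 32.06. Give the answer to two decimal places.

46.01 weight percent

M(FeAsS) = 162.827 g/mol.
As contributes 1 × 74.922 = 74.922 g per mole.
74.922/162.827 = 0.4601 → 46.01%.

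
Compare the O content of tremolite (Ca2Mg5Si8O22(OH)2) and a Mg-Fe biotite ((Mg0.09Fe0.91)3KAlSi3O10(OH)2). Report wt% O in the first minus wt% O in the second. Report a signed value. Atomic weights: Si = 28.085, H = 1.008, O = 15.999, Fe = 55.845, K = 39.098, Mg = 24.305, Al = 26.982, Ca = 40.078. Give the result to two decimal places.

9.13 percentage points

O in Ca2Mg5Si8O22(OH)2: molar mass 812.353 g/mol; 24×15.999 = 383.976 g → 47.27 wt%.
O in (Mg0.09Fe0.91)3KAlSi3O10(OH)2: molar mass 503.358 g/mol; 12×15.999 = 191.988 g → 38.14 wt%.
Difference = 47.27 − 38.14 = 9.13 percentage points.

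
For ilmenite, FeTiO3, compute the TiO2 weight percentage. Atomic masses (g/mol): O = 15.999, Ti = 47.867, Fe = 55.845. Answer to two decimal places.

Molar mass of FeTiO3 = 1×55.845 + 1×47.867 + 3×15.999 = 151.709 g/mol.
Each formula unit contains 1 Ti, equivalent to 1/1 = 1.0000 mol TiO2.
M(TiO2) = 1×47.867 + 2×15.999 = 79.865 g/mol.
Mass of TiO2 per formula unit = 1.0000 × 79.865 = 79.865 g.
TiO2 wt% = 79.865 / 151.709 × 100 = 52.64%.

52.64 wt%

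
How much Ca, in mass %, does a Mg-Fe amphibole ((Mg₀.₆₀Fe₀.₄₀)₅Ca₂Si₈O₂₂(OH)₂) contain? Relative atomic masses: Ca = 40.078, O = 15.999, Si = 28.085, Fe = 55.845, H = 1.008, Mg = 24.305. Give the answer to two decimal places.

M((Mg₀.₆₀Fe₀.₄₀)₅Ca₂Si₈O₂₂(OH)₂) = 875.433 g/mol.
Ca contributes 2 × 40.078 = 80.156 g per mole.
80.156/875.433 = 0.0916 → 9.16%.

9.16 mass %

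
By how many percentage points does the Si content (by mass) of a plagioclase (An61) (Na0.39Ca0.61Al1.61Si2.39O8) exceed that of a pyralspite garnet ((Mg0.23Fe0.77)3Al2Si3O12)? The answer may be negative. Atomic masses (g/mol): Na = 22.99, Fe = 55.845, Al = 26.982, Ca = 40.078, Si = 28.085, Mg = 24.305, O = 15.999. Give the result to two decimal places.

Si in Na0.39Ca0.61Al1.61Si2.39O8: molar mass 271.970 g/mol; 2.39×28.085 = 67.123 g → 24.68 wt%.
Si in (Mg0.23Fe0.77)3Al2Si3O12: molar mass 475.979 g/mol; 3×28.085 = 84.255 g → 17.70 wt%.
Difference = 24.68 − 17.70 = 6.98 percentage points.

6.98 percentage points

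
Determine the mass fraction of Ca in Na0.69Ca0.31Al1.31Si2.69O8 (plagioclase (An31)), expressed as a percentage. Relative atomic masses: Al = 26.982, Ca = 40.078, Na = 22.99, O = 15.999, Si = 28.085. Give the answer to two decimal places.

4.65 mass %

M(Na0.69Ca0.31Al1.31Si2.69O8) = 267.174 g/mol.
Ca contributes 0.31 × 40.078 = 12.424 g per mole.
12.424/267.174 = 0.0465 → 4.65%.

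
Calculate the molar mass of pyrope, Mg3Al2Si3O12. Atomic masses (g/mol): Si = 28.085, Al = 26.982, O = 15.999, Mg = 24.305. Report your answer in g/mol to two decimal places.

The formula mass is the sum 3×24.305 + 2×26.982 + 3×28.085 + 12×15.999.

403.12 g/mol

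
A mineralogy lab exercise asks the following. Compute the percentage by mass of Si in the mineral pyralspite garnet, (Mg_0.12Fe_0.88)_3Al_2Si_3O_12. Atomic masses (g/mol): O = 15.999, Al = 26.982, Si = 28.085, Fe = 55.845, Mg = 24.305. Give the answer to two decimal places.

M((Mg_0.12Fe_0.88)_3Al_2Si_3O_12) = 486.388 g/mol.
Si contributes 3 × 28.085 = 84.255 g per mole.
84.255/486.388 = 0.1732 → 17.32%.

17.32 mass %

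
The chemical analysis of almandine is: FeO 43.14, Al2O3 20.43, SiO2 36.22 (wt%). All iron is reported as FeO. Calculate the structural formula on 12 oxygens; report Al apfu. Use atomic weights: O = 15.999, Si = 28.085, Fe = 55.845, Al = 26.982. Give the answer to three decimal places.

1.998 Al apfu

43.14 wt% FeO ÷ 71.844 g/mol = 0.60047 mol, giving 0.60047 Fe and 0.60047 O.
20.43 wt% Al2O3 ÷ 101.961 g/mol = 0.20037 mol, giving 0.40074 Al and 0.60111 O.
36.22 wt% SiO2 ÷ 60.083 g/mol = 0.60283 mol, giving 0.60283 Si and 1.20566 O.
Oxygen sums to 2.40724; scaling by 12/2.40724 = 4.98496 puts the formula on 12 O.
Al: 0.40074 × 4.98496 = 1.998 atoms per formula unit.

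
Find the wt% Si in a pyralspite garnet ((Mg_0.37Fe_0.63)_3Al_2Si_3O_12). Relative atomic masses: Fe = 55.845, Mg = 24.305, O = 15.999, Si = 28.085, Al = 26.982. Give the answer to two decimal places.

18.21 mass %

Formula mass = 1.11×24.305 + 1.89×55.845 + 2×26.982 + 3×28.085 + 12×15.999 = 462.733 g/mol, of which 84.255 g is Si.
So Si makes up 84.255/462.733 = 0.1821 of the mass, i.e. 18.21%.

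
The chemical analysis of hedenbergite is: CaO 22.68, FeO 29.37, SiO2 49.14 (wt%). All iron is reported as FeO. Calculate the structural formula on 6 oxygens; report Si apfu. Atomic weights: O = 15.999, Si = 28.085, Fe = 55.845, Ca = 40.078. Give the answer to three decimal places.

CaO (M=56.077): mol = 0.40444; Ca = 0.40444, O = 0.40444.
FeO (M=71.844): mol = 0.40880; Fe = 0.40880, O = 0.40880.
SiO2 (M=60.083): mol = 0.81787; Si = 0.81787, O = 1.63574.
ΣO = 2.44898; factor = 6/ΣO = 2.45000.
Si apfu = 0.81787 × 2.45000 = 2.004.

2.004 Si apfu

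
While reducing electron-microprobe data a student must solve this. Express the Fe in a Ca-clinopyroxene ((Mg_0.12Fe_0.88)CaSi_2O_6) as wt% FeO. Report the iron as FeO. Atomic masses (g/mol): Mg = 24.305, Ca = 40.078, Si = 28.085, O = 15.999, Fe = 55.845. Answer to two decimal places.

M((Mg_0.12Fe_0.88)CaSi_2O_6) = 244.302 g/mol; M(FeO) = 71.844 g/mol.
Moles FeO per formula unit = 0.88 Fe ÷ 1 = 0.8800.
FeO fraction = (0.8800 × 71.844) / 244.302 = 63.223/244.302 = 0.2588.

25.88 wt%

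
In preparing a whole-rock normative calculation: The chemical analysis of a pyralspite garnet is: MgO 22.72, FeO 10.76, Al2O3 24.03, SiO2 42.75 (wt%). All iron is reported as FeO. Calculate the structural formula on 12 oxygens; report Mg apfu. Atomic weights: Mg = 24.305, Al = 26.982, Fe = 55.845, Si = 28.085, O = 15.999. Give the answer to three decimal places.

22.72 wt% MgO ÷ 40.304 g/mol = 0.56372 mol, giving 0.56372 Mg and 0.56372 O.
10.76 wt% FeO ÷ 71.844 g/mol = 0.14977 mol, giving 0.14977 Fe and 0.14977 O.
24.03 wt% Al2O3 ÷ 101.961 g/mol = 0.23568 mol, giving 0.47136 Al and 0.70704 O.
42.75 wt% SiO2 ÷ 60.083 g/mol = 0.71152 mol, giving 0.71152 Si and 1.42304 O.
Oxygen sums to 2.84357; scaling by 12/2.84357 = 4.22005 puts the formula on 12 O.
Mg: 0.56372 × 4.22005 = 2.379 atoms per formula unit.

2.379 Mg apfu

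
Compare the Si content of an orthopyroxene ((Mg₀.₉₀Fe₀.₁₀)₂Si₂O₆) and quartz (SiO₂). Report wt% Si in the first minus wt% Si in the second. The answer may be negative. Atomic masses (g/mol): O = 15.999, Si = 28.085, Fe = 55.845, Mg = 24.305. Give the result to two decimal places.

-19.62 percentage points

M((Mg₀.₉₀Fe₀.₁₀)₂Si₂O₆) = 207.082 g/mol, so wt% Si = 56.170/207.082 × 100 = 27.12%.
M(SiO₂) = 60.083 g/mol, so wt% Si = 28.085/60.083 × 100 = 46.74%.
27.12 − 46.74 = -19.62 pp.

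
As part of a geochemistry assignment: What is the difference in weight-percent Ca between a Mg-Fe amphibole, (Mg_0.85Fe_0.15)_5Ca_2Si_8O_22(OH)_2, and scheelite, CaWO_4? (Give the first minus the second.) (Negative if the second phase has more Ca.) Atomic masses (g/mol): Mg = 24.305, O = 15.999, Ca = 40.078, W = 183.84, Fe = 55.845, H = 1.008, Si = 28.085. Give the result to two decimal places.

-4.33 percentage points

M((Mg_0.85Fe_0.15)_5Ca_2Si_8O_22(OH)_2) = 836.008 g/mol, so wt% Ca = 80.156/836.008 × 100 = 9.59%.
M(CaWO_4) = 287.914 g/mol, so wt% Ca = 40.078/287.914 × 100 = 13.92%.
9.59 − 13.92 = -4.33 pp.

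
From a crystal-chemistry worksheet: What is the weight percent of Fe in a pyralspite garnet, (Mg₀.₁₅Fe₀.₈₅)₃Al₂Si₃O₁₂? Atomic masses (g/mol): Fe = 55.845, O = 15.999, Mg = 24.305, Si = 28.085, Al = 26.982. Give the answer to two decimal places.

29.45 wt%

Formula mass = 0.45·24.305 + 2.55·55.845 + 2·26.982 + 3·28.085 + 12·15.999 = 483.549 g/mol, of which 142.405 g is Fe.
So Fe makes up 142.405/483.549 = 0.2945 of the mass, i.e. 29.45%.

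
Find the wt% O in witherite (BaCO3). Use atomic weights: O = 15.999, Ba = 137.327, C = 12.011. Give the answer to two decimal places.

24.32 mass %

Molar mass of BaCO3: 1*137.327 + 1*12.011 + 3*15.999 = 197.335 g/mol.
Mass of O per formula unit: 3 × 15.999 = 47.997 g.
Weight fraction O = 47.997 / 197.335 = 0.2432.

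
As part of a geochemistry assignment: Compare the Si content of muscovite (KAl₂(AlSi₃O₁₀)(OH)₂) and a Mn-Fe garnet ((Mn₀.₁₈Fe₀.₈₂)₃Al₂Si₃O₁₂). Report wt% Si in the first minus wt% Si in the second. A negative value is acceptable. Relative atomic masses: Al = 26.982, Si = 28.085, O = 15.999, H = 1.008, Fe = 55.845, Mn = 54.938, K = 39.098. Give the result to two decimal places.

M(KAl₂(AlSi₃O₁₀)(OH)₂) = 398.303 g/mol, so wt% Si = 84.255/398.303 × 100 = 21.15%.
M((Mn₀.₁₈Fe₀.₈₂)₃Al₂Si₃O₁₂) = 497.252 g/mol, so wt% Si = 84.255/497.252 × 100 = 16.94%.
21.15 − 16.94 = 4.21 pp.

4.21 percentage points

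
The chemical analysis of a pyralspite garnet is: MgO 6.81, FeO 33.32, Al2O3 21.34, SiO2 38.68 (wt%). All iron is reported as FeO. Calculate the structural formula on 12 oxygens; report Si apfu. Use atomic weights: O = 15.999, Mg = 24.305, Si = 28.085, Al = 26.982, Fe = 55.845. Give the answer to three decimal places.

3.032 Si apfu

MgO (M=40.304): mol = 0.16897; Mg = 0.16897, O = 0.16897.
FeO (M=71.844): mol = 0.46378; Fe = 0.46378, O = 0.46378.
Al2O3 (M=101.961): mol = 0.20930; Al = 0.41860, O = 0.62790.
SiO2 (M=60.083): mol = 0.64378; Si = 0.64378, O = 1.28756.
ΣO = 2.54821; factor = 12/ΣO = 4.70919.
Si apfu = 0.64378 × 4.70919 = 3.032.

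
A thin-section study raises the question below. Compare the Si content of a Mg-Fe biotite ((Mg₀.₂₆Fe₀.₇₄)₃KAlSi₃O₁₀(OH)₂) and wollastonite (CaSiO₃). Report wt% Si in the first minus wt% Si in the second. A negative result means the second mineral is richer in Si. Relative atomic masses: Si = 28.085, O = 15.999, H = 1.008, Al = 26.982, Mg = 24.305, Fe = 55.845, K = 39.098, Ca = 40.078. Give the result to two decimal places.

First mineral: 84.255 g Si in 487.273 g formula = 17.29 wt% Si.
Second mineral: 28.085 g Si in 116.160 g formula = 24.18 wt% Si.
17.29% − 24.18% gives a difference of -6.89 percentage points.

-6.89 percentage points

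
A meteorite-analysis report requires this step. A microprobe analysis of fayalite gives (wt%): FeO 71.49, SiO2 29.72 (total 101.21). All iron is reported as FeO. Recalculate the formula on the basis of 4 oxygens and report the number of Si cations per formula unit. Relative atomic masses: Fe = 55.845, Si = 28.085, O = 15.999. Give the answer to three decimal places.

0.997 Si apfu

FeO (M=71.844): mol = 0.99507; Fe = 0.99507, O = 0.99507.
SiO2 (M=60.083): mol = 0.49465; Si = 0.49465, O = 0.98930.
ΣO = 1.98437; factor = 4/ΣO = 2.01575.
Si apfu = 0.49465 × 2.01575 = 0.997.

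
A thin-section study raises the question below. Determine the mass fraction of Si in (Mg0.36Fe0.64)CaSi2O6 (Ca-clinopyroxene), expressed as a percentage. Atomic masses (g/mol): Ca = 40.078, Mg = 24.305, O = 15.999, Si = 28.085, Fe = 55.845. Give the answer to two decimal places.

Formula mass = 0.36·24.305 + 0.64·55.845 + 1·40.078 + 2·28.085 + 6·15.999 = 236.733 g/mol, of which 56.170 g is Si.
So Si makes up 56.170/236.733 = 0.2373 of the mass, i.e. 23.73%.

23.73 weight percent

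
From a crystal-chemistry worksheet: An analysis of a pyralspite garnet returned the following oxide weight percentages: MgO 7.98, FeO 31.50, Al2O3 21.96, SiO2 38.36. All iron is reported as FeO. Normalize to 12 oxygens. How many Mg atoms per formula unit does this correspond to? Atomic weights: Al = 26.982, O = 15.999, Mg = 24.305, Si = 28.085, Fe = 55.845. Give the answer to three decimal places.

MgO: 7.98/40.304 = 0.19800 mol → 0.19800 mol Mg, 0.19800 mol O.
FeO: 31.50/71.844 = 0.43845 mol → 0.43845 mol Fe, 0.43845 mol O.
Al2O3: 21.96/101.961 = 0.21538 mol → 0.43076 mol Al, 0.64614 mol O.
SiO2: 38.36/60.083 = 0.63845 mol → 0.63845 mol Si, 1.27690 mol O.
Total oxygen = 2.55949 mol. Normalization factor = 12/2.55949 = 4.68843.
Mg per 12 O = 0.19800 × 4.68843 = 0.928.

0.928 Mg apfu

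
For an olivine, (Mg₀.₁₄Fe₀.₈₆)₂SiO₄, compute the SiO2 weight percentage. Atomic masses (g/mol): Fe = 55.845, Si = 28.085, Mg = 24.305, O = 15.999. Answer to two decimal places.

Molar mass of (Mg₀.₁₄Fe₀.₈₆)₂SiO₄ = 0.28×24.305 + 1.72×55.845 + 1×28.085 + 4×15.999 = 194.940 g/mol.
Each formula unit contains 1 Si, equivalent to 1/1 = 1.0000 mol SiO2.
M(SiO2) = 1×28.085 + 2×15.999 = 60.083 g/mol.
Mass of SiO2 per formula unit = 1.0000 × 60.083 = 60.083 g.
SiO2 wt% = 60.083 / 194.940 × 100 = 30.82%.

30.82 wt%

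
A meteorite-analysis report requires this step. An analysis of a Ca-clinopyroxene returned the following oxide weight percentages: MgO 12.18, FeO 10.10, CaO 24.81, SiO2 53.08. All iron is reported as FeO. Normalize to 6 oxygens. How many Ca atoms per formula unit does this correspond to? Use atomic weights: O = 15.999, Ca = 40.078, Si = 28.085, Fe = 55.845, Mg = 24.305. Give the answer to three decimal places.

1.001 Ca apfu

MgO (M=40.304): mol = 0.30220; Mg = 0.30220, O = 0.30220.
FeO (M=71.844): mol = 0.14058; Fe = 0.14058, O = 0.14058.
CaO (M=56.077): mol = 0.44243; Ca = 0.44243, O = 0.44243.
SiO2 (M=60.083): mol = 0.88344; Si = 0.88344, O = 1.76688.
ΣO = 2.65209; factor = 6/ΣO = 2.26237.
Ca apfu = 0.44243 × 2.26237 = 1.001.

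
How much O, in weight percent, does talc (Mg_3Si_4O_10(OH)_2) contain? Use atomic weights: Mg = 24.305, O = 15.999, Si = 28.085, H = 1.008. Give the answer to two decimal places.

Molar mass of Mg_3Si_4O_10(OH)_2: 3·24.305 + 4·28.085 + 12·15.999 + 2·1.008 = 379.259 g/mol.
Mass of O per formula unit: 12 × 15.999 = 191.988 g.
Weight fraction O = 191.988 / 379.259 = 0.5062.

50.62 weight percent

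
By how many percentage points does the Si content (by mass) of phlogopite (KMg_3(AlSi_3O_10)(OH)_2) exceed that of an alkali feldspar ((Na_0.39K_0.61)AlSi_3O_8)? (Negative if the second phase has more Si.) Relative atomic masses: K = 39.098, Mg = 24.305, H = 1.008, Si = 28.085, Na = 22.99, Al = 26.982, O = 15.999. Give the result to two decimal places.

M(KMg_3(AlSi_3O_10)(OH)_2) = 417.254 g/mol, so wt% Si = 84.255/417.254 × 100 = 20.19%.
M((Na_0.39K_0.61)AlSi_3O_8) = 272.045 g/mol, so wt% Si = 84.255/272.045 × 100 = 30.97%.
20.19 − 30.97 = -10.78 pp.

-10.78 percentage points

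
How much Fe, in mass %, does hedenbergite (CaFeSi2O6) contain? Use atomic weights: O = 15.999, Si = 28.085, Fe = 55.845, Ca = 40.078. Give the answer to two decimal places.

Formula mass = 1·40.078 + 1·55.845 + 2·28.085 + 6·15.999 = 248.087 g/mol, of which 55.845 g is Fe.
So Fe makes up 55.845/248.087 = 0.2251 of the mass, i.e. 22.51%.

22.51 mass %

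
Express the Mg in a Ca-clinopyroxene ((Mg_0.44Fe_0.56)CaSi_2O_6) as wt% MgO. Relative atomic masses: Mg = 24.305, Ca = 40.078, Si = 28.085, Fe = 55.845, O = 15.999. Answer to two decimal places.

7.57 wt%

Formula mass = 234.209 g/mol.
0.44 Mg → 0.4400 mol MgO per formula unit; M(MgO) = 40.304, so MgO mass = 17.734 g.
17.734/234.209 × 100 = 7.57 wt%.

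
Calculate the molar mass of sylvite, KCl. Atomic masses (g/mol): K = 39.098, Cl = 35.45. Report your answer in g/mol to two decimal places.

74.55 g/mol

K: 1 × 39.098 = 39.0980
Cl: 1 × 35.45 = 35.4500
Summing the contributions gives the formula mass.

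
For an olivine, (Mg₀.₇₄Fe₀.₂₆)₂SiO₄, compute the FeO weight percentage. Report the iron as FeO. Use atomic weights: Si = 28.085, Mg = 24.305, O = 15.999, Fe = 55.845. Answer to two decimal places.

Formula mass = 157.092 g/mol.
0.52 Fe → 0.5200 mol FeO per formula unit; M(FeO) = 71.844, so FeO mass = 37.359 g.
37.359/157.092 × 100 = 23.78 wt%.

23.78 wt%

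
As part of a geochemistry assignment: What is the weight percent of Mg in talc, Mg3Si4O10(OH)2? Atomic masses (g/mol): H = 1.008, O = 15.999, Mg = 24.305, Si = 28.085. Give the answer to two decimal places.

M(Mg3Si4O10(OH)2) = 379.259 g/mol.
Mg contributes 3 × 24.305 = 72.915 g per mole.
72.915/379.259 = 0.1923 → 19.23%.

19.23 weight percent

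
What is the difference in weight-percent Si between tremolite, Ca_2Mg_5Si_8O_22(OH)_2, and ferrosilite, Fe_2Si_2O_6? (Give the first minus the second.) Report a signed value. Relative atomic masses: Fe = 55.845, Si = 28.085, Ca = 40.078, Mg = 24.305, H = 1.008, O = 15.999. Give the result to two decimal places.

First mineral: 224.680 g Si in 812.353 g formula = 27.66 wt% Si.
Second mineral: 56.170 g Si in 263.854 g formula = 21.29 wt% Si.
27.66% − 21.29% gives a difference of 6.37 percentage points.

6.37 percentage points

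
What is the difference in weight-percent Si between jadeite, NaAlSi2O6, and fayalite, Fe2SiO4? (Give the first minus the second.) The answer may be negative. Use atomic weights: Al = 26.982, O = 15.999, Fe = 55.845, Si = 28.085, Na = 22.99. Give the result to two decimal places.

14.01 percentage points

Si in NaAlSi2O6: molar mass 202.136 g/mol; 2×28.085 = 56.170 g → 27.79 wt%.
Si in Fe2SiO4: molar mass 203.771 g/mol; 1×28.085 = 28.085 g → 13.78 wt%.
Difference = 27.79 − 13.78 = 14.01 percentage points.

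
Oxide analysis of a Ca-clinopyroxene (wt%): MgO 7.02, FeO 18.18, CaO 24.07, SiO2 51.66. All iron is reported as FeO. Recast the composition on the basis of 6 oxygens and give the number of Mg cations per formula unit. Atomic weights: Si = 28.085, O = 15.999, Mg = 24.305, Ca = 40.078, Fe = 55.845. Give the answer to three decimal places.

7.02 wt% MgO ÷ 40.304 g/mol = 0.17418 mol, giving 0.17418 Mg and 0.17418 O.
18.18 wt% FeO ÷ 71.844 g/mol = 0.25305 mol, giving 0.25305 Fe and 0.25305 O.
24.07 wt% CaO ÷ 56.077 g/mol = 0.42923 mol, giving 0.42923 Ca and 0.42923 O.
51.66 wt% SiO2 ÷ 60.083 g/mol = 0.85981 mol, giving 0.85981 Si and 1.71962 O.
Oxygen sums to 2.57608; scaling by 6/2.57608 = 2.32912 puts the formula on 6 O.
Mg: 0.17418 × 2.32912 = 0.406 atoms per formula unit.

0.406 Mg apfu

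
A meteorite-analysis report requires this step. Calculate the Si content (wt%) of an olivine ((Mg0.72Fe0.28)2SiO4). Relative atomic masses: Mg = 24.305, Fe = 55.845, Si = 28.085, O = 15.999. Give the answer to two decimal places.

17.74 wt%

Formula mass = 1.44*24.305 + 0.56*55.845 + 1*28.085 + 4*15.999 = 158.353 g/mol, of which 28.085 g is Si.
So Si makes up 28.085/158.353 = 0.1774 of the mass, i.e. 17.74%.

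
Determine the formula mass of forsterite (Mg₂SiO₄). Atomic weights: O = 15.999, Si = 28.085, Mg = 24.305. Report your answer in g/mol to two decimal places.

140.69 g/mol

The formula mass is the sum 2*24.305 + 1*28.085 + 4*15.999.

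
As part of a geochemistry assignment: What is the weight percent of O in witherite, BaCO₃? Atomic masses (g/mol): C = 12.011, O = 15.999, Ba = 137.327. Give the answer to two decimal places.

Formula mass = 1×137.327 + 1×12.011 + 3×15.999 = 197.335 g/mol, of which 47.997 g is O.
So O makes up 47.997/197.335 = 0.2432 of the mass, i.e. 24.32%.

24.32 weight percent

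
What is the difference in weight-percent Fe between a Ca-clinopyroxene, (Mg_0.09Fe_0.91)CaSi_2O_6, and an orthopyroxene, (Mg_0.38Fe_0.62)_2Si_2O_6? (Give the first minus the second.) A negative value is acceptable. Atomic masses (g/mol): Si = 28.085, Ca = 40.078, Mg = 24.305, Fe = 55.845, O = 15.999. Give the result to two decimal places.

Fe in (Mg_0.09Fe_0.91)CaSi_2O_6: molar mass 245.248 g/mol; 0.91×55.845 = 50.819 g → 20.72 wt%.
Fe in (Mg_0.38Fe_0.62)_2Si_2O_6: molar mass 239.884 g/mol; 1.24×55.845 = 69.248 g → 28.87 wt%.
Difference = 20.72 − 28.87 = -8.15 percentage points.

-8.15 percentage points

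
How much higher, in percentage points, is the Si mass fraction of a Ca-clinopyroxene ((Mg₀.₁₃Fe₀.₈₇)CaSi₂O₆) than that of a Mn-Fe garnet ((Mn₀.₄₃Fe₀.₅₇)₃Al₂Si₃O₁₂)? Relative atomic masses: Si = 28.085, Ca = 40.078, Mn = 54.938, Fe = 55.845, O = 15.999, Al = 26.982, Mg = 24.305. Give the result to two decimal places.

Si in (Mg₀.₁₃Fe₀.₈₇)CaSi₂O₆: molar mass 243.987 g/mol; 2×28.085 = 56.170 g → 23.02 wt%.
Si in (Mn₀.₄₃Fe₀.₅₇)₃Al₂Si₃O₁₂: molar mass 496.572 g/mol; 3×28.085 = 84.255 g → 16.97 wt%.
Difference = 23.02 − 16.97 = 6.05 percentage points.

6.05 percentage points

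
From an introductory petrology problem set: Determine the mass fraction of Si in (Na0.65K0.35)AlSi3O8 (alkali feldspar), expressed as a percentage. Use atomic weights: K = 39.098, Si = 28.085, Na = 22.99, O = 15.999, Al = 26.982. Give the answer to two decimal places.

31.46 wt%

M((Na0.65K0.35)AlSi3O8) = 267.857 g/mol.
Si contributes 3 × 28.085 = 84.255 g per mole.
84.255/267.857 = 0.3146 → 31.46%.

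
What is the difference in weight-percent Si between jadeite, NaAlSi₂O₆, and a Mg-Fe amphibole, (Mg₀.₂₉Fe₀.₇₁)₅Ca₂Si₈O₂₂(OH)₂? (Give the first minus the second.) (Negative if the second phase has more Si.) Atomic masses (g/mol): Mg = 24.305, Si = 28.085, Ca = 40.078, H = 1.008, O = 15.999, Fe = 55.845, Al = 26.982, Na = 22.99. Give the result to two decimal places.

First mineral: 56.170 g Si in 202.136 g formula = 27.79 wt% Si.
Second mineral: 224.680 g Si in 924.320 g formula = 24.31 wt% Si.
27.79% − 24.31% gives a difference of 3.48 percentage points.

3.48 percentage points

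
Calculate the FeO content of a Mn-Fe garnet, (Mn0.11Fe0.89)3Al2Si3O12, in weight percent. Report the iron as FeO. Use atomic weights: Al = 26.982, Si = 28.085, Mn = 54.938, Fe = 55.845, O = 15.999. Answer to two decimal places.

Formula mass = 497.443 g/mol.
2.67 Fe → 2.6700 mol FeO per formula unit; M(FeO) = 71.844, so FeO mass = 191.823 g.
191.823/497.443 × 100 = 38.56 wt%.

38.56 wt%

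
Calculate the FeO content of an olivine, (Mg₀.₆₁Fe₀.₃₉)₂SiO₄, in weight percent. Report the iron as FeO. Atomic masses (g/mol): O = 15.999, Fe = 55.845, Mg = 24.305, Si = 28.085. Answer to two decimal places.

33.90 wt%

M((Mg₀.₆₁Fe₀.₃₉)₂SiO₄) = 165.292 g/mol; M(FeO) = 71.844 g/mol.
Moles FeO per formula unit = 0.78 Fe ÷ 1 = 0.7800.
FeO fraction = (0.7800 × 71.844) / 165.292 = 56.038/165.292 = 0.3390.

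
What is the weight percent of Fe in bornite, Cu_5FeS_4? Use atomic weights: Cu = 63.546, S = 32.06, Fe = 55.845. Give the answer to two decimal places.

Molar mass of Cu_5FeS_4: 5·63.546 + 1·55.845 + 4·32.06 = 501.815 g/mol.
Mass of Fe per formula unit: 1 × 55.845 = 55.845 g.
Weight fraction Fe = 55.845 / 501.815 = 0.1113.

11.13 mass %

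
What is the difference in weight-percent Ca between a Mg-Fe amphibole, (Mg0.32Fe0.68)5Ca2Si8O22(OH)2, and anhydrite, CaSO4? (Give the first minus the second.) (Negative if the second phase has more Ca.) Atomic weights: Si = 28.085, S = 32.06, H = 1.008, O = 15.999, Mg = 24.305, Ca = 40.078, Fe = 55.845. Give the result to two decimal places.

First mineral: 80.156 g Ca in 919.589 g formula = 8.72 wt% Ca.
Second mineral: 40.078 g Ca in 136.134 g formula = 29.44 wt% Ca.
8.72% − 29.44% gives a difference of -20.72 percentage points.

-20.72 percentage points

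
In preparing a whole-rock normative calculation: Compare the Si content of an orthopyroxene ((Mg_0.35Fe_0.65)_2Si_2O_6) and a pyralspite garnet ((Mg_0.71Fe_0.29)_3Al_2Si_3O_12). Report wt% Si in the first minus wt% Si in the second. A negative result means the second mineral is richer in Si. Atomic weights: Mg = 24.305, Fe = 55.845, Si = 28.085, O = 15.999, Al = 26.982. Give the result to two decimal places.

Si in (Mg_0.35Fe_0.65)_2Si_2O_6: molar mass 241.776 g/mol; 2×28.085 = 56.170 g → 23.23 wt%.
Si in (Mg_0.71Fe_0.29)_3Al_2Si_3O_12: molar mass 430.562 g/mol; 3×28.085 = 84.255 g → 19.57 wt%.
Difference = 23.23 − 19.57 = 3.66 percentage points.

3.66 percentage points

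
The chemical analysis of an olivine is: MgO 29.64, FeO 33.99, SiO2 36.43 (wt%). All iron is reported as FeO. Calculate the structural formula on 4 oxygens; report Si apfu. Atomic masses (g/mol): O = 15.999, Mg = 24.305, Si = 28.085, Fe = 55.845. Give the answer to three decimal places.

1.002 Si apfu

MgO (M=40.304): mol = 0.73541; Mg = 0.73541, O = 0.73541.
FeO (M=71.844): mol = 0.47311; Fe = 0.47311, O = 0.47311.
SiO2 (M=60.083): mol = 0.60633; Si = 0.60633, O = 1.21266.
ΣO = 2.42118; factor = 4/ΣO = 1.65209.
Si apfu = 0.60633 × 1.65209 = 1.002.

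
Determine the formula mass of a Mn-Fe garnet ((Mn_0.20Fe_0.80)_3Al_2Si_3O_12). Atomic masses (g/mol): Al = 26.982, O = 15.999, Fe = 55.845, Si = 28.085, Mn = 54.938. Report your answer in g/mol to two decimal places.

497.20 g/mol

Mn: 0.60 × 54.938 = 32.9628
Fe: 2.40 × 55.845 = 134.0280
Al: 2 × 26.982 = 53.9640
Si: 3 × 28.085 = 84.2550
O: 12 × 15.999 = 191.9880
Summing the contributions gives the formula mass.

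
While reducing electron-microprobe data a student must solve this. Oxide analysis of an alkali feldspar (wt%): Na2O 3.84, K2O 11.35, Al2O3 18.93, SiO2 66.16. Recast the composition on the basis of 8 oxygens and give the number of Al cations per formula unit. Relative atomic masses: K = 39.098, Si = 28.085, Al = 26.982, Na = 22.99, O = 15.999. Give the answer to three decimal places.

1.010 Al apfu

Na2O: 3.84/61.979 = 0.06196 mol → 0.12392 mol Na, 0.06196 mol O.
K2O: 11.35/94.195 = 0.12049 mol → 0.24098 mol K, 0.12049 mol O.
Al2O3: 18.93/101.961 = 0.18566 mol → 0.37132 mol Al, 0.55698 mol O.
SiO2: 66.16/60.083 = 1.10114 mol → 1.10114 mol Si, 2.20228 mol O.
Total oxygen = 2.94171 mol. Normalization factor = 8/2.94171 = 2.71951.
Al per 8 O = 0.37132 × 2.71951 = 1.010.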